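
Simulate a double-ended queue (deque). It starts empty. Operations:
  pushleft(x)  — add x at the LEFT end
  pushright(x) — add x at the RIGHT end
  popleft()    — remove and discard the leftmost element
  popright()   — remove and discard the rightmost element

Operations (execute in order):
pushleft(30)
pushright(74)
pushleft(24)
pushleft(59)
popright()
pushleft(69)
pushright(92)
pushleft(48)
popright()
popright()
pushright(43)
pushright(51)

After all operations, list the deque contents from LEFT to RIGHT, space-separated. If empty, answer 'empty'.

pushleft(30): [30]
pushright(74): [30, 74]
pushleft(24): [24, 30, 74]
pushleft(59): [59, 24, 30, 74]
popright(): [59, 24, 30]
pushleft(69): [69, 59, 24, 30]
pushright(92): [69, 59, 24, 30, 92]
pushleft(48): [48, 69, 59, 24, 30, 92]
popright(): [48, 69, 59, 24, 30]
popright(): [48, 69, 59, 24]
pushright(43): [48, 69, 59, 24, 43]
pushright(51): [48, 69, 59, 24, 43, 51]

Answer: 48 69 59 24 43 51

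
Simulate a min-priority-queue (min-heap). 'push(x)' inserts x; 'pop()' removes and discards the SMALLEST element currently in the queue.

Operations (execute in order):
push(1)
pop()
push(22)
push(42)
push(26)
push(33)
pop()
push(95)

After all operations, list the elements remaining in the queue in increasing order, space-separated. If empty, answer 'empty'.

push(1): heap contents = [1]
pop() → 1: heap contents = []
push(22): heap contents = [22]
push(42): heap contents = [22, 42]
push(26): heap contents = [22, 26, 42]
push(33): heap contents = [22, 26, 33, 42]
pop() → 22: heap contents = [26, 33, 42]
push(95): heap contents = [26, 33, 42, 95]

Answer: 26 33 42 95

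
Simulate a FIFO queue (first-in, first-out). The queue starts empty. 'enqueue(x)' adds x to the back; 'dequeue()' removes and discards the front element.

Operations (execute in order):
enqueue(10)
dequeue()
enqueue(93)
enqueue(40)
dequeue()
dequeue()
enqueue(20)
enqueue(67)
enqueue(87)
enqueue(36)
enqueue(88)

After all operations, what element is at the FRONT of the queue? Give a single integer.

enqueue(10): queue = [10]
dequeue(): queue = []
enqueue(93): queue = [93]
enqueue(40): queue = [93, 40]
dequeue(): queue = [40]
dequeue(): queue = []
enqueue(20): queue = [20]
enqueue(67): queue = [20, 67]
enqueue(87): queue = [20, 67, 87]
enqueue(36): queue = [20, 67, 87, 36]
enqueue(88): queue = [20, 67, 87, 36, 88]

Answer: 20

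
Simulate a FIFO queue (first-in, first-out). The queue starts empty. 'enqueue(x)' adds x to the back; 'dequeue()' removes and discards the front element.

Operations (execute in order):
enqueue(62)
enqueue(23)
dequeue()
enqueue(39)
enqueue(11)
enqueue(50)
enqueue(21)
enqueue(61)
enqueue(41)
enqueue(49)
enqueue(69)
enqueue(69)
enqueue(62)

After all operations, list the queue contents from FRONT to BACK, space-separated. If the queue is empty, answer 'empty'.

Answer: 23 39 11 50 21 61 41 49 69 69 62

Derivation:
enqueue(62): [62]
enqueue(23): [62, 23]
dequeue(): [23]
enqueue(39): [23, 39]
enqueue(11): [23, 39, 11]
enqueue(50): [23, 39, 11, 50]
enqueue(21): [23, 39, 11, 50, 21]
enqueue(61): [23, 39, 11, 50, 21, 61]
enqueue(41): [23, 39, 11, 50, 21, 61, 41]
enqueue(49): [23, 39, 11, 50, 21, 61, 41, 49]
enqueue(69): [23, 39, 11, 50, 21, 61, 41, 49, 69]
enqueue(69): [23, 39, 11, 50, 21, 61, 41, 49, 69, 69]
enqueue(62): [23, 39, 11, 50, 21, 61, 41, 49, 69, 69, 62]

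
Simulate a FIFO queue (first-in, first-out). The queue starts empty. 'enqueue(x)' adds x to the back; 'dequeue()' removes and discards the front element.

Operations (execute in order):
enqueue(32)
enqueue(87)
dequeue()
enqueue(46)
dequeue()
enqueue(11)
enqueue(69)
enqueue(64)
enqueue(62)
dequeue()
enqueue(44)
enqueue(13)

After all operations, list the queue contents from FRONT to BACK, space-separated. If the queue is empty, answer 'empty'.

enqueue(32): [32]
enqueue(87): [32, 87]
dequeue(): [87]
enqueue(46): [87, 46]
dequeue(): [46]
enqueue(11): [46, 11]
enqueue(69): [46, 11, 69]
enqueue(64): [46, 11, 69, 64]
enqueue(62): [46, 11, 69, 64, 62]
dequeue(): [11, 69, 64, 62]
enqueue(44): [11, 69, 64, 62, 44]
enqueue(13): [11, 69, 64, 62, 44, 13]

Answer: 11 69 64 62 44 13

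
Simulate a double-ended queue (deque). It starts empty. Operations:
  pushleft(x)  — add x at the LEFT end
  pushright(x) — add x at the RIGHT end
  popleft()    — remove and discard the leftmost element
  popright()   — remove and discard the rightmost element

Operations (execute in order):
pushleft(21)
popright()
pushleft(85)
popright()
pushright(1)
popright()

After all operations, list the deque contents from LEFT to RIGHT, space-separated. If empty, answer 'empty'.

Answer: empty

Derivation:
pushleft(21): [21]
popright(): []
pushleft(85): [85]
popright(): []
pushright(1): [1]
popright(): []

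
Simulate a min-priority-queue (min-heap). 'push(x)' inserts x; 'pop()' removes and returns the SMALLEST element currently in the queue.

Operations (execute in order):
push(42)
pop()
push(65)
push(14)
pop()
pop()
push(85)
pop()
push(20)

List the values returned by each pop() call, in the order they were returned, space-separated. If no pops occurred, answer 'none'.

push(42): heap contents = [42]
pop() → 42: heap contents = []
push(65): heap contents = [65]
push(14): heap contents = [14, 65]
pop() → 14: heap contents = [65]
pop() → 65: heap contents = []
push(85): heap contents = [85]
pop() → 85: heap contents = []
push(20): heap contents = [20]

Answer: 42 14 65 85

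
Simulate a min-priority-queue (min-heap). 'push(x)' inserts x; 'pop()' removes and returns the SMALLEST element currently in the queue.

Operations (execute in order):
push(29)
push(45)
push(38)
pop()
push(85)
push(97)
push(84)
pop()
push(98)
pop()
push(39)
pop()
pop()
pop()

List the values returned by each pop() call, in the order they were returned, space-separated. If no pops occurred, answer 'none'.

Answer: 29 38 45 39 84 85

Derivation:
push(29): heap contents = [29]
push(45): heap contents = [29, 45]
push(38): heap contents = [29, 38, 45]
pop() → 29: heap contents = [38, 45]
push(85): heap contents = [38, 45, 85]
push(97): heap contents = [38, 45, 85, 97]
push(84): heap contents = [38, 45, 84, 85, 97]
pop() → 38: heap contents = [45, 84, 85, 97]
push(98): heap contents = [45, 84, 85, 97, 98]
pop() → 45: heap contents = [84, 85, 97, 98]
push(39): heap contents = [39, 84, 85, 97, 98]
pop() → 39: heap contents = [84, 85, 97, 98]
pop() → 84: heap contents = [85, 97, 98]
pop() → 85: heap contents = [97, 98]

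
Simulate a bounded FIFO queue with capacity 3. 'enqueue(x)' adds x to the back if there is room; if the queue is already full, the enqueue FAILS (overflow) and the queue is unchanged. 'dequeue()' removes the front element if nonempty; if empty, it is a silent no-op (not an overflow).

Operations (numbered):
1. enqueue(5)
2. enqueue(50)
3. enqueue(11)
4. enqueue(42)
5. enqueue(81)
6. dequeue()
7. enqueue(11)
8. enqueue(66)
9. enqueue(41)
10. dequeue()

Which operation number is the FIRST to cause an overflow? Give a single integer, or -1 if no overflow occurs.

Answer: 4

Derivation:
1. enqueue(5): size=1
2. enqueue(50): size=2
3. enqueue(11): size=3
4. enqueue(42): size=3=cap → OVERFLOW (fail)
5. enqueue(81): size=3=cap → OVERFLOW (fail)
6. dequeue(): size=2
7. enqueue(11): size=3
8. enqueue(66): size=3=cap → OVERFLOW (fail)
9. enqueue(41): size=3=cap → OVERFLOW (fail)
10. dequeue(): size=2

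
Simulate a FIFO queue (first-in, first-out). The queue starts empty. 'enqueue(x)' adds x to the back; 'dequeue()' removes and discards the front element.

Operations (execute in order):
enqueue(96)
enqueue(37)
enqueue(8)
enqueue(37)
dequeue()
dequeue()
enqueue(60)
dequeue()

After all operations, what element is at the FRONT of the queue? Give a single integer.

enqueue(96): queue = [96]
enqueue(37): queue = [96, 37]
enqueue(8): queue = [96, 37, 8]
enqueue(37): queue = [96, 37, 8, 37]
dequeue(): queue = [37, 8, 37]
dequeue(): queue = [8, 37]
enqueue(60): queue = [8, 37, 60]
dequeue(): queue = [37, 60]

Answer: 37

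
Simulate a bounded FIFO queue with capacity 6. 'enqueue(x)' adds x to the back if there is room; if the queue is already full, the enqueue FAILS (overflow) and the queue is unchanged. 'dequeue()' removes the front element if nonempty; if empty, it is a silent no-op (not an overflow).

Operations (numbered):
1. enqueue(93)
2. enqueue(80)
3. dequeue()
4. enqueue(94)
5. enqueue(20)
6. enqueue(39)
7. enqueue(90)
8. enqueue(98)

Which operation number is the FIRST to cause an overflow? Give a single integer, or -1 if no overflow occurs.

Answer: -1

Derivation:
1. enqueue(93): size=1
2. enqueue(80): size=2
3. dequeue(): size=1
4. enqueue(94): size=2
5. enqueue(20): size=3
6. enqueue(39): size=4
7. enqueue(90): size=5
8. enqueue(98): size=6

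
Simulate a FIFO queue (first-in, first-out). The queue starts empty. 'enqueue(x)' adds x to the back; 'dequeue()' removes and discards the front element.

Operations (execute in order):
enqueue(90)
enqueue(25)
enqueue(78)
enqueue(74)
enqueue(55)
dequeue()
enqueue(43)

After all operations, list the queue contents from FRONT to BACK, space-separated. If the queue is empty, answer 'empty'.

enqueue(90): [90]
enqueue(25): [90, 25]
enqueue(78): [90, 25, 78]
enqueue(74): [90, 25, 78, 74]
enqueue(55): [90, 25, 78, 74, 55]
dequeue(): [25, 78, 74, 55]
enqueue(43): [25, 78, 74, 55, 43]

Answer: 25 78 74 55 43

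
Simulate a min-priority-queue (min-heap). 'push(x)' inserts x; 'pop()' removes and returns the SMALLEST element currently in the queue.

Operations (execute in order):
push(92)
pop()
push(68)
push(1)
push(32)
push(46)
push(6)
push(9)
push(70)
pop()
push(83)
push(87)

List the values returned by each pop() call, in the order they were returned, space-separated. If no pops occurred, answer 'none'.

Answer: 92 1

Derivation:
push(92): heap contents = [92]
pop() → 92: heap contents = []
push(68): heap contents = [68]
push(1): heap contents = [1, 68]
push(32): heap contents = [1, 32, 68]
push(46): heap contents = [1, 32, 46, 68]
push(6): heap contents = [1, 6, 32, 46, 68]
push(9): heap contents = [1, 6, 9, 32, 46, 68]
push(70): heap contents = [1, 6, 9, 32, 46, 68, 70]
pop() → 1: heap contents = [6, 9, 32, 46, 68, 70]
push(83): heap contents = [6, 9, 32, 46, 68, 70, 83]
push(87): heap contents = [6, 9, 32, 46, 68, 70, 83, 87]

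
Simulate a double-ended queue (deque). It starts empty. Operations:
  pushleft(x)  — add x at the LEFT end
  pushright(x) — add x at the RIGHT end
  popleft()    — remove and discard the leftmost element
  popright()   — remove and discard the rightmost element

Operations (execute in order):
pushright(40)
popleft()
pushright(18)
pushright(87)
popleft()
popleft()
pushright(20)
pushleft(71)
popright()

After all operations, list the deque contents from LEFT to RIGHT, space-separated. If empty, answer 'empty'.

Answer: 71

Derivation:
pushright(40): [40]
popleft(): []
pushright(18): [18]
pushright(87): [18, 87]
popleft(): [87]
popleft(): []
pushright(20): [20]
pushleft(71): [71, 20]
popright(): [71]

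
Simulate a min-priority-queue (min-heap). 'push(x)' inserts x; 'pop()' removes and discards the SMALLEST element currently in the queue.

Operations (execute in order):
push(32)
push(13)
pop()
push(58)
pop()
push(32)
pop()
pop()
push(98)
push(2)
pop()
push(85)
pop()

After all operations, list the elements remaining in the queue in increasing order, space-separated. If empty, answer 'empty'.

Answer: 98

Derivation:
push(32): heap contents = [32]
push(13): heap contents = [13, 32]
pop() → 13: heap contents = [32]
push(58): heap contents = [32, 58]
pop() → 32: heap contents = [58]
push(32): heap contents = [32, 58]
pop() → 32: heap contents = [58]
pop() → 58: heap contents = []
push(98): heap contents = [98]
push(2): heap contents = [2, 98]
pop() → 2: heap contents = [98]
push(85): heap contents = [85, 98]
pop() → 85: heap contents = [98]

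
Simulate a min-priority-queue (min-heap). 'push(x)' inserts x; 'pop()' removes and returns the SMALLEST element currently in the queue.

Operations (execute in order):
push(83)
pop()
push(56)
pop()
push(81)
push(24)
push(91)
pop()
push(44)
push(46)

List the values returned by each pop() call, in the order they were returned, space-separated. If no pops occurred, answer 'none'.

Answer: 83 56 24

Derivation:
push(83): heap contents = [83]
pop() → 83: heap contents = []
push(56): heap contents = [56]
pop() → 56: heap contents = []
push(81): heap contents = [81]
push(24): heap contents = [24, 81]
push(91): heap contents = [24, 81, 91]
pop() → 24: heap contents = [81, 91]
push(44): heap contents = [44, 81, 91]
push(46): heap contents = [44, 46, 81, 91]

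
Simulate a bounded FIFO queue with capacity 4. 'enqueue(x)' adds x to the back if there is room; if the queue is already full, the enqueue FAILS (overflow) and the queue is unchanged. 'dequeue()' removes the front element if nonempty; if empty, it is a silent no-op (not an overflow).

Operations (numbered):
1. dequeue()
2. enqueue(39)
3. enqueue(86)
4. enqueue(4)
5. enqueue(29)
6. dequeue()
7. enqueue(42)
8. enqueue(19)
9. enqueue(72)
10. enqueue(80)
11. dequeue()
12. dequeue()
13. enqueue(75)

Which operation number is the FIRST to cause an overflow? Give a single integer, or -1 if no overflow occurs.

Answer: 8

Derivation:
1. dequeue(): empty, no-op, size=0
2. enqueue(39): size=1
3. enqueue(86): size=2
4. enqueue(4): size=3
5. enqueue(29): size=4
6. dequeue(): size=3
7. enqueue(42): size=4
8. enqueue(19): size=4=cap → OVERFLOW (fail)
9. enqueue(72): size=4=cap → OVERFLOW (fail)
10. enqueue(80): size=4=cap → OVERFLOW (fail)
11. dequeue(): size=3
12. dequeue(): size=2
13. enqueue(75): size=3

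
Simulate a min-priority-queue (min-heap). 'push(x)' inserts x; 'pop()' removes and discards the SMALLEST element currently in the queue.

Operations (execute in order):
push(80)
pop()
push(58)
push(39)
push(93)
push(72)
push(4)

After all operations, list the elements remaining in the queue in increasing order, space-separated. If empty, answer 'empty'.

push(80): heap contents = [80]
pop() → 80: heap contents = []
push(58): heap contents = [58]
push(39): heap contents = [39, 58]
push(93): heap contents = [39, 58, 93]
push(72): heap contents = [39, 58, 72, 93]
push(4): heap contents = [4, 39, 58, 72, 93]

Answer: 4 39 58 72 93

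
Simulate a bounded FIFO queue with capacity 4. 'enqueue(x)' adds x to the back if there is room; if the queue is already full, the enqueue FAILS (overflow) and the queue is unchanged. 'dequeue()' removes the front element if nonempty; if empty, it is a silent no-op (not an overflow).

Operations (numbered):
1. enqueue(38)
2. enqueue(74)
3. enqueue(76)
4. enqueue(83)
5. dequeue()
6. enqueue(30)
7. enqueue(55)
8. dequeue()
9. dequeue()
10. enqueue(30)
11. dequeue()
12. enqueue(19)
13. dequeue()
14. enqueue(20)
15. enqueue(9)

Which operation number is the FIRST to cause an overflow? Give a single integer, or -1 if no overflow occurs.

1. enqueue(38): size=1
2. enqueue(74): size=2
3. enqueue(76): size=3
4. enqueue(83): size=4
5. dequeue(): size=3
6. enqueue(30): size=4
7. enqueue(55): size=4=cap → OVERFLOW (fail)
8. dequeue(): size=3
9. dequeue(): size=2
10. enqueue(30): size=3
11. dequeue(): size=2
12. enqueue(19): size=3
13. dequeue(): size=2
14. enqueue(20): size=3
15. enqueue(9): size=4

Answer: 7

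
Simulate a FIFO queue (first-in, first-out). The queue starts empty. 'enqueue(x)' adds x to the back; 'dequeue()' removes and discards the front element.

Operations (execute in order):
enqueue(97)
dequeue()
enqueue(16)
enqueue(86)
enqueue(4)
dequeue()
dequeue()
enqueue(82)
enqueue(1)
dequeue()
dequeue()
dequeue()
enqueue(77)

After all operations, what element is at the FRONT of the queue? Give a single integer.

enqueue(97): queue = [97]
dequeue(): queue = []
enqueue(16): queue = [16]
enqueue(86): queue = [16, 86]
enqueue(4): queue = [16, 86, 4]
dequeue(): queue = [86, 4]
dequeue(): queue = [4]
enqueue(82): queue = [4, 82]
enqueue(1): queue = [4, 82, 1]
dequeue(): queue = [82, 1]
dequeue(): queue = [1]
dequeue(): queue = []
enqueue(77): queue = [77]

Answer: 77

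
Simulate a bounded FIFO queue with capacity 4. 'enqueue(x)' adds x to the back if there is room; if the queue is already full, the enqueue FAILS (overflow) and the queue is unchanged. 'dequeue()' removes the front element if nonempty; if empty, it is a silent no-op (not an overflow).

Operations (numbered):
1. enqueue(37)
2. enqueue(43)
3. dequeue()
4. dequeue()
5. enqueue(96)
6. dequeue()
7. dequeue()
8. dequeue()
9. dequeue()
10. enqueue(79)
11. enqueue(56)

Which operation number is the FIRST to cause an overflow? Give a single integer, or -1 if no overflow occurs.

1. enqueue(37): size=1
2. enqueue(43): size=2
3. dequeue(): size=1
4. dequeue(): size=0
5. enqueue(96): size=1
6. dequeue(): size=0
7. dequeue(): empty, no-op, size=0
8. dequeue(): empty, no-op, size=0
9. dequeue(): empty, no-op, size=0
10. enqueue(79): size=1
11. enqueue(56): size=2

Answer: -1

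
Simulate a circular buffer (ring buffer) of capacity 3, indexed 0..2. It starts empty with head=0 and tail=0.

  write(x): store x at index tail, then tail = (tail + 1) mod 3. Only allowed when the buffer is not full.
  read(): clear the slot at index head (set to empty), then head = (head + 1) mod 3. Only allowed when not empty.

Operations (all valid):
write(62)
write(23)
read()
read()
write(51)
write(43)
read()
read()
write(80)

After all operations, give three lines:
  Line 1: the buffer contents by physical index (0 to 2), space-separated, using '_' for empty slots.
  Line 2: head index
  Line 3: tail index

Answer: _ 80 _
1
2

Derivation:
write(62): buf=[62 _ _], head=0, tail=1, size=1
write(23): buf=[62 23 _], head=0, tail=2, size=2
read(): buf=[_ 23 _], head=1, tail=2, size=1
read(): buf=[_ _ _], head=2, tail=2, size=0
write(51): buf=[_ _ 51], head=2, tail=0, size=1
write(43): buf=[43 _ 51], head=2, tail=1, size=2
read(): buf=[43 _ _], head=0, tail=1, size=1
read(): buf=[_ _ _], head=1, tail=1, size=0
write(80): buf=[_ 80 _], head=1, tail=2, size=1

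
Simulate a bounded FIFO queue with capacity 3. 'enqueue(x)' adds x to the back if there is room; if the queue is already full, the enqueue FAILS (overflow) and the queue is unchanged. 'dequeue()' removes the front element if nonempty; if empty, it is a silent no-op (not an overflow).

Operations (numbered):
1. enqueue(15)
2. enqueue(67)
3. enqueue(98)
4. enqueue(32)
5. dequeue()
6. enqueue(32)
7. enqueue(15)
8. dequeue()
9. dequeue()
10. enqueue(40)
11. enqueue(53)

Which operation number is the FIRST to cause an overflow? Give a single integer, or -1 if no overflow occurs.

Answer: 4

Derivation:
1. enqueue(15): size=1
2. enqueue(67): size=2
3. enqueue(98): size=3
4. enqueue(32): size=3=cap → OVERFLOW (fail)
5. dequeue(): size=2
6. enqueue(32): size=3
7. enqueue(15): size=3=cap → OVERFLOW (fail)
8. dequeue(): size=2
9. dequeue(): size=1
10. enqueue(40): size=2
11. enqueue(53): size=3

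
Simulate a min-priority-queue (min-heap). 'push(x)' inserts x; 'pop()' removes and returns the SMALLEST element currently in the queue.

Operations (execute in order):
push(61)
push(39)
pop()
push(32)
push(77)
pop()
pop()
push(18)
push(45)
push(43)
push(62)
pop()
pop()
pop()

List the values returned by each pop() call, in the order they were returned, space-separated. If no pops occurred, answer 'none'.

push(61): heap contents = [61]
push(39): heap contents = [39, 61]
pop() → 39: heap contents = [61]
push(32): heap contents = [32, 61]
push(77): heap contents = [32, 61, 77]
pop() → 32: heap contents = [61, 77]
pop() → 61: heap contents = [77]
push(18): heap contents = [18, 77]
push(45): heap contents = [18, 45, 77]
push(43): heap contents = [18, 43, 45, 77]
push(62): heap contents = [18, 43, 45, 62, 77]
pop() → 18: heap contents = [43, 45, 62, 77]
pop() → 43: heap contents = [45, 62, 77]
pop() → 45: heap contents = [62, 77]

Answer: 39 32 61 18 43 45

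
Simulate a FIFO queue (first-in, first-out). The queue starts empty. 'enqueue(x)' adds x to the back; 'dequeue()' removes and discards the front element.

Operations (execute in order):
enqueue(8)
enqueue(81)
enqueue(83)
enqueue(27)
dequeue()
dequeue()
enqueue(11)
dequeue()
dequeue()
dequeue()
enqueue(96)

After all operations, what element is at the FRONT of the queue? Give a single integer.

Answer: 96

Derivation:
enqueue(8): queue = [8]
enqueue(81): queue = [8, 81]
enqueue(83): queue = [8, 81, 83]
enqueue(27): queue = [8, 81, 83, 27]
dequeue(): queue = [81, 83, 27]
dequeue(): queue = [83, 27]
enqueue(11): queue = [83, 27, 11]
dequeue(): queue = [27, 11]
dequeue(): queue = [11]
dequeue(): queue = []
enqueue(96): queue = [96]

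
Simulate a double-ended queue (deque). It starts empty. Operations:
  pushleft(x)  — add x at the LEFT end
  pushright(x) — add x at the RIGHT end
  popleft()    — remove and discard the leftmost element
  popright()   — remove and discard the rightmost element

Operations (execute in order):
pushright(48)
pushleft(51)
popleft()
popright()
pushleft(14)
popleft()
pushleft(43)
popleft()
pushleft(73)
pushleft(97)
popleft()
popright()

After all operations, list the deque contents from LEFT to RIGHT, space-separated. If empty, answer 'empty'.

pushright(48): [48]
pushleft(51): [51, 48]
popleft(): [48]
popright(): []
pushleft(14): [14]
popleft(): []
pushleft(43): [43]
popleft(): []
pushleft(73): [73]
pushleft(97): [97, 73]
popleft(): [73]
popright(): []

Answer: empty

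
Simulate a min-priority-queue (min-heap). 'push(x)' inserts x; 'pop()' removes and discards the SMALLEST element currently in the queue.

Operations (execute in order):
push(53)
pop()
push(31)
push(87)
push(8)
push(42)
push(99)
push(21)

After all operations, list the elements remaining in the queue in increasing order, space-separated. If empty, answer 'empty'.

push(53): heap contents = [53]
pop() → 53: heap contents = []
push(31): heap contents = [31]
push(87): heap contents = [31, 87]
push(8): heap contents = [8, 31, 87]
push(42): heap contents = [8, 31, 42, 87]
push(99): heap contents = [8, 31, 42, 87, 99]
push(21): heap contents = [8, 21, 31, 42, 87, 99]

Answer: 8 21 31 42 87 99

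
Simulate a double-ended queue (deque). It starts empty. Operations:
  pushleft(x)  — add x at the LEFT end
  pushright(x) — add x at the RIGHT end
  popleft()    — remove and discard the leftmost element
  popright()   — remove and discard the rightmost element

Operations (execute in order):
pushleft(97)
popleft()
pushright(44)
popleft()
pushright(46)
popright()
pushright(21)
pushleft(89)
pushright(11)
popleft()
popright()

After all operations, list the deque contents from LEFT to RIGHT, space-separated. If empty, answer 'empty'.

Answer: 21

Derivation:
pushleft(97): [97]
popleft(): []
pushright(44): [44]
popleft(): []
pushright(46): [46]
popright(): []
pushright(21): [21]
pushleft(89): [89, 21]
pushright(11): [89, 21, 11]
popleft(): [21, 11]
popright(): [21]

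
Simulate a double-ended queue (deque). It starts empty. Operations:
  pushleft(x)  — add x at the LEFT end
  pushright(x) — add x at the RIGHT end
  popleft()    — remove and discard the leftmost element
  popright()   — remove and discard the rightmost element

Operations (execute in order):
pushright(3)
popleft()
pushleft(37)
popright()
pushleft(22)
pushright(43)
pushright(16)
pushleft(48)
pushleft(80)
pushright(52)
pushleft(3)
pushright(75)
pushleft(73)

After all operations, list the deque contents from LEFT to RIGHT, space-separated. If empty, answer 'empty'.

Answer: 73 3 80 48 22 43 16 52 75

Derivation:
pushright(3): [3]
popleft(): []
pushleft(37): [37]
popright(): []
pushleft(22): [22]
pushright(43): [22, 43]
pushright(16): [22, 43, 16]
pushleft(48): [48, 22, 43, 16]
pushleft(80): [80, 48, 22, 43, 16]
pushright(52): [80, 48, 22, 43, 16, 52]
pushleft(3): [3, 80, 48, 22, 43, 16, 52]
pushright(75): [3, 80, 48, 22, 43, 16, 52, 75]
pushleft(73): [73, 3, 80, 48, 22, 43, 16, 52, 75]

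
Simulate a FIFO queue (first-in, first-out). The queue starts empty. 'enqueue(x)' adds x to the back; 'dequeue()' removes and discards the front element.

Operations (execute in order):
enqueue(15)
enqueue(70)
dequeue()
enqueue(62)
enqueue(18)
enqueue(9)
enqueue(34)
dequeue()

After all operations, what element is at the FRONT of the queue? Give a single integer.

enqueue(15): queue = [15]
enqueue(70): queue = [15, 70]
dequeue(): queue = [70]
enqueue(62): queue = [70, 62]
enqueue(18): queue = [70, 62, 18]
enqueue(9): queue = [70, 62, 18, 9]
enqueue(34): queue = [70, 62, 18, 9, 34]
dequeue(): queue = [62, 18, 9, 34]

Answer: 62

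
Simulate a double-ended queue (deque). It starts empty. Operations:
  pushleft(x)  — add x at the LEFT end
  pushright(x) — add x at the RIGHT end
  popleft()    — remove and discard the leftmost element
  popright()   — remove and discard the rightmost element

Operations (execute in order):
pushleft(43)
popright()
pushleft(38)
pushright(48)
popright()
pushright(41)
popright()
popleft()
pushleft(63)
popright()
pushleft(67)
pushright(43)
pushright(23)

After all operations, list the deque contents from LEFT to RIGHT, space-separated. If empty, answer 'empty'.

Answer: 67 43 23

Derivation:
pushleft(43): [43]
popright(): []
pushleft(38): [38]
pushright(48): [38, 48]
popright(): [38]
pushright(41): [38, 41]
popright(): [38]
popleft(): []
pushleft(63): [63]
popright(): []
pushleft(67): [67]
pushright(43): [67, 43]
pushright(23): [67, 43, 23]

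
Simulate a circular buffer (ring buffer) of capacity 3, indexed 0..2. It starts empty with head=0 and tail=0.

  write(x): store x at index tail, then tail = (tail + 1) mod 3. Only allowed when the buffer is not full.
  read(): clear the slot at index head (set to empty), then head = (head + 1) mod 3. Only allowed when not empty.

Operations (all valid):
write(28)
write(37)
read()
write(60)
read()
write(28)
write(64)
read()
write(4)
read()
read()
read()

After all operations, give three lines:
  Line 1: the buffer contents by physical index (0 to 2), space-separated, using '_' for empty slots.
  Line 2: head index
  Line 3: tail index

write(28): buf=[28 _ _], head=0, tail=1, size=1
write(37): buf=[28 37 _], head=0, tail=2, size=2
read(): buf=[_ 37 _], head=1, tail=2, size=1
write(60): buf=[_ 37 60], head=1, tail=0, size=2
read(): buf=[_ _ 60], head=2, tail=0, size=1
write(28): buf=[28 _ 60], head=2, tail=1, size=2
write(64): buf=[28 64 60], head=2, tail=2, size=3
read(): buf=[28 64 _], head=0, tail=2, size=2
write(4): buf=[28 64 4], head=0, tail=0, size=3
read(): buf=[_ 64 4], head=1, tail=0, size=2
read(): buf=[_ _ 4], head=2, tail=0, size=1
read(): buf=[_ _ _], head=0, tail=0, size=0

Answer: _ _ _
0
0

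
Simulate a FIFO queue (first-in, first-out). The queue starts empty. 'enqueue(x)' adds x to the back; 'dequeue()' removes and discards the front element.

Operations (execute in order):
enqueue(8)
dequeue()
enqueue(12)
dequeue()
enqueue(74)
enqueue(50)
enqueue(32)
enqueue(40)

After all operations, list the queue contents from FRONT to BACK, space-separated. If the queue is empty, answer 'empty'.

enqueue(8): [8]
dequeue(): []
enqueue(12): [12]
dequeue(): []
enqueue(74): [74]
enqueue(50): [74, 50]
enqueue(32): [74, 50, 32]
enqueue(40): [74, 50, 32, 40]

Answer: 74 50 32 40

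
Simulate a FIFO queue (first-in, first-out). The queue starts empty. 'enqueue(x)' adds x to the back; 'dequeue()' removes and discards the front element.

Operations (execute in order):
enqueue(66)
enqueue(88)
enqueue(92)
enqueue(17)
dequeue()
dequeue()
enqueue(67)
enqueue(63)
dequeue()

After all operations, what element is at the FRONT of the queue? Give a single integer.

enqueue(66): queue = [66]
enqueue(88): queue = [66, 88]
enqueue(92): queue = [66, 88, 92]
enqueue(17): queue = [66, 88, 92, 17]
dequeue(): queue = [88, 92, 17]
dequeue(): queue = [92, 17]
enqueue(67): queue = [92, 17, 67]
enqueue(63): queue = [92, 17, 67, 63]
dequeue(): queue = [17, 67, 63]

Answer: 17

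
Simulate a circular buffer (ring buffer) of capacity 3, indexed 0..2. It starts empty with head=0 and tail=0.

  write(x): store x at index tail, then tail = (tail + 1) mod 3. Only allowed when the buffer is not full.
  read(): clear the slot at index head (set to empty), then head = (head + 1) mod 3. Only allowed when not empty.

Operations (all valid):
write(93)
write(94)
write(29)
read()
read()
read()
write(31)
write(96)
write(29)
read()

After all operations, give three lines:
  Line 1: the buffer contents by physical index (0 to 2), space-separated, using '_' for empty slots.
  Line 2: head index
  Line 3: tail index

Answer: _ 96 29
1
0

Derivation:
write(93): buf=[93 _ _], head=0, tail=1, size=1
write(94): buf=[93 94 _], head=0, tail=2, size=2
write(29): buf=[93 94 29], head=0, tail=0, size=3
read(): buf=[_ 94 29], head=1, tail=0, size=2
read(): buf=[_ _ 29], head=2, tail=0, size=1
read(): buf=[_ _ _], head=0, tail=0, size=0
write(31): buf=[31 _ _], head=0, tail=1, size=1
write(96): buf=[31 96 _], head=0, tail=2, size=2
write(29): buf=[31 96 29], head=0, tail=0, size=3
read(): buf=[_ 96 29], head=1, tail=0, size=2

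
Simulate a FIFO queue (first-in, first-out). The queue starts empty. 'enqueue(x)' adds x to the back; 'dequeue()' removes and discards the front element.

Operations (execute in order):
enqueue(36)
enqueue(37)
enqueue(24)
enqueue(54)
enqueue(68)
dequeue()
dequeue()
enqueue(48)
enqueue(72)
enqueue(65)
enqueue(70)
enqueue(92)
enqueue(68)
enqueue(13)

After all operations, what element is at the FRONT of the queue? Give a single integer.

enqueue(36): queue = [36]
enqueue(37): queue = [36, 37]
enqueue(24): queue = [36, 37, 24]
enqueue(54): queue = [36, 37, 24, 54]
enqueue(68): queue = [36, 37, 24, 54, 68]
dequeue(): queue = [37, 24, 54, 68]
dequeue(): queue = [24, 54, 68]
enqueue(48): queue = [24, 54, 68, 48]
enqueue(72): queue = [24, 54, 68, 48, 72]
enqueue(65): queue = [24, 54, 68, 48, 72, 65]
enqueue(70): queue = [24, 54, 68, 48, 72, 65, 70]
enqueue(92): queue = [24, 54, 68, 48, 72, 65, 70, 92]
enqueue(68): queue = [24, 54, 68, 48, 72, 65, 70, 92, 68]
enqueue(13): queue = [24, 54, 68, 48, 72, 65, 70, 92, 68, 13]

Answer: 24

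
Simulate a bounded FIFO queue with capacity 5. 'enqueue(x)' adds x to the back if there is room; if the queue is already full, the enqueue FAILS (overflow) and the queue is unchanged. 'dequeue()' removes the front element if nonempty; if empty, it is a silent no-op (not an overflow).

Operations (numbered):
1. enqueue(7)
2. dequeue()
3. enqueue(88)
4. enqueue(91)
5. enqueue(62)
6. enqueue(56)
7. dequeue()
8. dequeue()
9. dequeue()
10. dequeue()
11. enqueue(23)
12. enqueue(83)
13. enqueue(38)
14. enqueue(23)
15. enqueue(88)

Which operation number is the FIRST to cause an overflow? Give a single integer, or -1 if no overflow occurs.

Answer: -1

Derivation:
1. enqueue(7): size=1
2. dequeue(): size=0
3. enqueue(88): size=1
4. enqueue(91): size=2
5. enqueue(62): size=3
6. enqueue(56): size=4
7. dequeue(): size=3
8. dequeue(): size=2
9. dequeue(): size=1
10. dequeue(): size=0
11. enqueue(23): size=1
12. enqueue(83): size=2
13. enqueue(38): size=3
14. enqueue(23): size=4
15. enqueue(88): size=5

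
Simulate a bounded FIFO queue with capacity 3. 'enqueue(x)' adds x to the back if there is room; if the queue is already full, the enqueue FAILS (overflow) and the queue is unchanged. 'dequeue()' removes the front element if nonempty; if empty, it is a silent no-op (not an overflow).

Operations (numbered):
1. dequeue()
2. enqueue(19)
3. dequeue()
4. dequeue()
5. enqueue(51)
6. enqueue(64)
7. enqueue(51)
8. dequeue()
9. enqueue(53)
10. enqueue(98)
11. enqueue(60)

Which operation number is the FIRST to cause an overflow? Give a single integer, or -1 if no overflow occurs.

Answer: 10

Derivation:
1. dequeue(): empty, no-op, size=0
2. enqueue(19): size=1
3. dequeue(): size=0
4. dequeue(): empty, no-op, size=0
5. enqueue(51): size=1
6. enqueue(64): size=2
7. enqueue(51): size=3
8. dequeue(): size=2
9. enqueue(53): size=3
10. enqueue(98): size=3=cap → OVERFLOW (fail)
11. enqueue(60): size=3=cap → OVERFLOW (fail)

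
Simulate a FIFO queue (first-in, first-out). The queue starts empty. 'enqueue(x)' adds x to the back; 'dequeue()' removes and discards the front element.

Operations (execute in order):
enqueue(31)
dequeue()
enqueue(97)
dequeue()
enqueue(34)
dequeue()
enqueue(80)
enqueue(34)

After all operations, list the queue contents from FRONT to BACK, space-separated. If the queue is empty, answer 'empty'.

Answer: 80 34

Derivation:
enqueue(31): [31]
dequeue(): []
enqueue(97): [97]
dequeue(): []
enqueue(34): [34]
dequeue(): []
enqueue(80): [80]
enqueue(34): [80, 34]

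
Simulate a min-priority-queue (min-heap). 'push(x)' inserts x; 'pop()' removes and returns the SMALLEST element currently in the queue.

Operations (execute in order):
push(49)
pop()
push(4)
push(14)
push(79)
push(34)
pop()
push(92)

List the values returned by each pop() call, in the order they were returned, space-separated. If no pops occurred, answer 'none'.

Answer: 49 4

Derivation:
push(49): heap contents = [49]
pop() → 49: heap contents = []
push(4): heap contents = [4]
push(14): heap contents = [4, 14]
push(79): heap contents = [4, 14, 79]
push(34): heap contents = [4, 14, 34, 79]
pop() → 4: heap contents = [14, 34, 79]
push(92): heap contents = [14, 34, 79, 92]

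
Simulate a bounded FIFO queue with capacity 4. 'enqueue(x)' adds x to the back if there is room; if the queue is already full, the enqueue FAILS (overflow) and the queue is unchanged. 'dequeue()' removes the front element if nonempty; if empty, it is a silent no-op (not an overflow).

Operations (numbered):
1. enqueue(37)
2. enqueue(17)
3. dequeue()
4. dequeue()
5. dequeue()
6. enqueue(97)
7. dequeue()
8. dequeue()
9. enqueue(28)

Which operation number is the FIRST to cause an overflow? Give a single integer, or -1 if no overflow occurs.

Answer: -1

Derivation:
1. enqueue(37): size=1
2. enqueue(17): size=2
3. dequeue(): size=1
4. dequeue(): size=0
5. dequeue(): empty, no-op, size=0
6. enqueue(97): size=1
7. dequeue(): size=0
8. dequeue(): empty, no-op, size=0
9. enqueue(28): size=1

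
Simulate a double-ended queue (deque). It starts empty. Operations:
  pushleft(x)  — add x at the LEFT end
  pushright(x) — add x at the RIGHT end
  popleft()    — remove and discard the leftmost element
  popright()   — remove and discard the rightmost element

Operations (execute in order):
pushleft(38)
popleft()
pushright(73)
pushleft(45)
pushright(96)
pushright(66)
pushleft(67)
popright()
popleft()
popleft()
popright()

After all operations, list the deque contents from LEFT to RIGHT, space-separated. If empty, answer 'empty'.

Answer: 73

Derivation:
pushleft(38): [38]
popleft(): []
pushright(73): [73]
pushleft(45): [45, 73]
pushright(96): [45, 73, 96]
pushright(66): [45, 73, 96, 66]
pushleft(67): [67, 45, 73, 96, 66]
popright(): [67, 45, 73, 96]
popleft(): [45, 73, 96]
popleft(): [73, 96]
popright(): [73]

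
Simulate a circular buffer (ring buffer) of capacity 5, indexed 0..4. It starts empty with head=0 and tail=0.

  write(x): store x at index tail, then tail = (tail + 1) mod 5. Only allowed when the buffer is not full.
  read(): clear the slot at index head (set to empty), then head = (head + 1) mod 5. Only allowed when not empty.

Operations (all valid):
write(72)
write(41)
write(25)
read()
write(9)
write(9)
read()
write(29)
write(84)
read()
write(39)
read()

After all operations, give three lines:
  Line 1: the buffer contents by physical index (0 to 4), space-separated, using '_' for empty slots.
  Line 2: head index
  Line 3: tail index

Answer: 29 84 39 _ 9
4
3

Derivation:
write(72): buf=[72 _ _ _ _], head=0, tail=1, size=1
write(41): buf=[72 41 _ _ _], head=0, tail=2, size=2
write(25): buf=[72 41 25 _ _], head=0, tail=3, size=3
read(): buf=[_ 41 25 _ _], head=1, tail=3, size=2
write(9): buf=[_ 41 25 9 _], head=1, tail=4, size=3
write(9): buf=[_ 41 25 9 9], head=1, tail=0, size=4
read(): buf=[_ _ 25 9 9], head=2, tail=0, size=3
write(29): buf=[29 _ 25 9 9], head=2, tail=1, size=4
write(84): buf=[29 84 25 9 9], head=2, tail=2, size=5
read(): buf=[29 84 _ 9 9], head=3, tail=2, size=4
write(39): buf=[29 84 39 9 9], head=3, tail=3, size=5
read(): buf=[29 84 39 _ 9], head=4, tail=3, size=4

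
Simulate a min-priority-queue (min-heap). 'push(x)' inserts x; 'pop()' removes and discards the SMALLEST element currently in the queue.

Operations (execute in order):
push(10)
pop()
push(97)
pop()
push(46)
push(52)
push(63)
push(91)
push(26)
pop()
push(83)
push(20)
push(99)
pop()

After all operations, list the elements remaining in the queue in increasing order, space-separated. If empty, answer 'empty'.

push(10): heap contents = [10]
pop() → 10: heap contents = []
push(97): heap contents = [97]
pop() → 97: heap contents = []
push(46): heap contents = [46]
push(52): heap contents = [46, 52]
push(63): heap contents = [46, 52, 63]
push(91): heap contents = [46, 52, 63, 91]
push(26): heap contents = [26, 46, 52, 63, 91]
pop() → 26: heap contents = [46, 52, 63, 91]
push(83): heap contents = [46, 52, 63, 83, 91]
push(20): heap contents = [20, 46, 52, 63, 83, 91]
push(99): heap contents = [20, 46, 52, 63, 83, 91, 99]
pop() → 20: heap contents = [46, 52, 63, 83, 91, 99]

Answer: 46 52 63 83 91 99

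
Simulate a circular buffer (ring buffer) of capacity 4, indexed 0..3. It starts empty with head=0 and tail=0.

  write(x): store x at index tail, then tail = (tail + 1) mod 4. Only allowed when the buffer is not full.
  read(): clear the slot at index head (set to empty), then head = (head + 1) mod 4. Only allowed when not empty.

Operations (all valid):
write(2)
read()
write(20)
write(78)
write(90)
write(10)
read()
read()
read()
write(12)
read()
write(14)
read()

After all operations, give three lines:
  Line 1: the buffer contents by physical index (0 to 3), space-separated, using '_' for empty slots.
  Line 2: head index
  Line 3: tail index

write(2): buf=[2 _ _ _], head=0, tail=1, size=1
read(): buf=[_ _ _ _], head=1, tail=1, size=0
write(20): buf=[_ 20 _ _], head=1, tail=2, size=1
write(78): buf=[_ 20 78 _], head=1, tail=3, size=2
write(90): buf=[_ 20 78 90], head=1, tail=0, size=3
write(10): buf=[10 20 78 90], head=1, tail=1, size=4
read(): buf=[10 _ 78 90], head=2, tail=1, size=3
read(): buf=[10 _ _ 90], head=3, tail=1, size=2
read(): buf=[10 _ _ _], head=0, tail=1, size=1
write(12): buf=[10 12 _ _], head=0, tail=2, size=2
read(): buf=[_ 12 _ _], head=1, tail=2, size=1
write(14): buf=[_ 12 14 _], head=1, tail=3, size=2
read(): buf=[_ _ 14 _], head=2, tail=3, size=1

Answer: _ _ 14 _
2
3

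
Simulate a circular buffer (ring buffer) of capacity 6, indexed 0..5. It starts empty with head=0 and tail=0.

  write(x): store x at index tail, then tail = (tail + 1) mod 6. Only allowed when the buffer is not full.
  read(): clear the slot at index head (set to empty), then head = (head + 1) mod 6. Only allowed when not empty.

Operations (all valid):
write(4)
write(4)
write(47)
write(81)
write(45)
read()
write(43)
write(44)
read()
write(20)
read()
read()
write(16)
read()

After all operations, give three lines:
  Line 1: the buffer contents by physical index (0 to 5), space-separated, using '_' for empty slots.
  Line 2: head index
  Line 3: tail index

Answer: 44 20 16 _ _ 43
5
3

Derivation:
write(4): buf=[4 _ _ _ _ _], head=0, tail=1, size=1
write(4): buf=[4 4 _ _ _ _], head=0, tail=2, size=2
write(47): buf=[4 4 47 _ _ _], head=0, tail=3, size=3
write(81): buf=[4 4 47 81 _ _], head=0, tail=4, size=4
write(45): buf=[4 4 47 81 45 _], head=0, tail=5, size=5
read(): buf=[_ 4 47 81 45 _], head=1, tail=5, size=4
write(43): buf=[_ 4 47 81 45 43], head=1, tail=0, size=5
write(44): buf=[44 4 47 81 45 43], head=1, tail=1, size=6
read(): buf=[44 _ 47 81 45 43], head=2, tail=1, size=5
write(20): buf=[44 20 47 81 45 43], head=2, tail=2, size=6
read(): buf=[44 20 _ 81 45 43], head=3, tail=2, size=5
read(): buf=[44 20 _ _ 45 43], head=4, tail=2, size=4
write(16): buf=[44 20 16 _ 45 43], head=4, tail=3, size=5
read(): buf=[44 20 16 _ _ 43], head=5, tail=3, size=4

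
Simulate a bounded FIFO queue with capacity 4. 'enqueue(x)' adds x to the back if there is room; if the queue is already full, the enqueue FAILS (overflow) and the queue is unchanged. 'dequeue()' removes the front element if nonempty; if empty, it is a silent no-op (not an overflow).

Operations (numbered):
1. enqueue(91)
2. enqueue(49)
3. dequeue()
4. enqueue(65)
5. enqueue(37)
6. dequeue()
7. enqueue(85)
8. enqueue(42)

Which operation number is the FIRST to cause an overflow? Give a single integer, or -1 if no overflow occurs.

1. enqueue(91): size=1
2. enqueue(49): size=2
3. dequeue(): size=1
4. enqueue(65): size=2
5. enqueue(37): size=3
6. dequeue(): size=2
7. enqueue(85): size=3
8. enqueue(42): size=4

Answer: -1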